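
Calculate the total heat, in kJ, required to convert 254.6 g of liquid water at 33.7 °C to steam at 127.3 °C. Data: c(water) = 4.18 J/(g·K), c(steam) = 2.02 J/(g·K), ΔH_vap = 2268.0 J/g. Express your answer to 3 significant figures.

q1 (heat water 33.7→100.0 °C): 254.6 × 4.18 × 66.3 = 70558 J
q2 (vaporize at 100 °C): 254.6 × 2268.0 = 577433 J
q3 (heat steam 100.0→127.3 °C): 254.6 × 2.02 × 27.3 = 14040 J
Total: 70558 + 577433 + 14040 = 662031 J = 662 kJ

q = 662 kJ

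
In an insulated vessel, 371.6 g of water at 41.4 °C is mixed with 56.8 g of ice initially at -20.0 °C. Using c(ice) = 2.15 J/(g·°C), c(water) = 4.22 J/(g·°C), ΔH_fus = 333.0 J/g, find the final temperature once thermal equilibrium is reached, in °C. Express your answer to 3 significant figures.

T_f = 24.1 °C

Heat to bring ice to 0 °C and melt it: q₁ = 56.8×2.15×20.0 + 56.8×333.0 = 21357 J
Heat the water can supply cooling to 0 °C: 371.6×4.22×41.4 = 64921.5 J > q₁, so all ice melts.
Energy balance: 371.6×4.22×(41.4 − T) = 21357 + 56.8×4.22×(T − 0)
1568.152(41.4 − T) = 21357 + 239.696 T
64921.5 − 21357 = 1807.848 T
T = 43564.5 / 1807.848 = 24.10 °C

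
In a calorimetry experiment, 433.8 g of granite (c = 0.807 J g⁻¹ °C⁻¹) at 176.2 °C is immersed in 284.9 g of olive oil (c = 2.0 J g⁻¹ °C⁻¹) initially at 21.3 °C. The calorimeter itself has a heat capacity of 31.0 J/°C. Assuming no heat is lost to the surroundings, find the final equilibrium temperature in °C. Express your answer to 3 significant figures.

T_f = 78.3 °C

Heat lost by granite = heat gained by olive oil + calorimeter.
(433.8)(0.807)(176.2 − T) = [(284.9)(2.0) + 31.0](T − 21.3)
350.0766 (176.2 − T) = 600.8 (T − 21.3)
61683 − 350.0766 T = 600.8 T − 12797
74480 = 950.8766 T
T = 78.33 °C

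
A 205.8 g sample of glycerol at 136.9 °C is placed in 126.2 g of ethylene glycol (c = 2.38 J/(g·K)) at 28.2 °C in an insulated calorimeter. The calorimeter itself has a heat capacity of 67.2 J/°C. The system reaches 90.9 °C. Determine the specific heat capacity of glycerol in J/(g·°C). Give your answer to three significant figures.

q_gained = (126.2 × 2.38 + 67.2) × (90.9 − 28.2) = 23050 J
q_lost = 205.8 × c × (136.9 − 90.9) = 9466.8 c
Set equal: c = 23050 / 9466.8 = 2.43 J/(g·°C)

c = 2.43 J/(g·°C)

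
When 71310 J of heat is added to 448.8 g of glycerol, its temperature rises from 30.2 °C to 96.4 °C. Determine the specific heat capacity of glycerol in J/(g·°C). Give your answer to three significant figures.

c = 2.40 J/(g·°C)

c = q / (m ΔT) = 71310 / (448.8 × 66.2)
c = 71310 / 29710.56 = 2.40 J/(g·°C)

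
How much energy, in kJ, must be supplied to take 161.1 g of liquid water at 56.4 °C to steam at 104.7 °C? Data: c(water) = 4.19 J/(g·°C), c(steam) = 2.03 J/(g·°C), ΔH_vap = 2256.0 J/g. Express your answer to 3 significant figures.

q1 (heat water 56.4→100.0 °C): 161.1 × 4.19 × 43.6 = 29430 J
q2 (vaporize at 100 °C): 161.1 × 2256.0 = 363442 J
q3 (heat steam 100.0→104.7 °C): 161.1 × 2.03 × 4.7 = 1537 J
Total: 29430 + 363442 + 1537 = 394409 J = 394 kJ

q = 394 kJ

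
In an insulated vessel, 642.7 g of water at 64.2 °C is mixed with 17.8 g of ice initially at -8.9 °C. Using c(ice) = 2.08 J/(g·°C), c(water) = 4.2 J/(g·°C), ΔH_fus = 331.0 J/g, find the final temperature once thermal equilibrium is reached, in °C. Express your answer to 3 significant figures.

T_f = 60.2 °C

Heat to bring ice to 0 °C and melt it: q₁ = 17.8×2.08×8.9 + 17.8×331.0 = 6221.3 J
Heat the water can supply cooling to 0 °C: 642.7×4.2×64.2 = 173298 J > q₁, so all ice melts.
Energy balance: 642.7×4.2×(64.2 − T) = 6221.3 + 17.8×4.2×(T − 0)
2699.34(64.2 − T) = 6221.3 + 74.76 T
173298 − 6221.3 = 2774.10 T
T = 167076.7 / 2774.10 = 60.23 °C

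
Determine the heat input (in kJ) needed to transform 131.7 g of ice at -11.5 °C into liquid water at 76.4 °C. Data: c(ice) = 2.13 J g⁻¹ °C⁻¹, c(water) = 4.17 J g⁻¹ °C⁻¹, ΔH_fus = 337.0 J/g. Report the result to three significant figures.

q = 89.6 kJ

q1 (heat ice -11.5→0.0 °C): 131.7 × 2.13 × 11.5 = 3226 J
q2 (melt at 0 °C): 131.7 × 337.0 = 44383 J
q3 (heat water 0.0→76.4 °C): 131.7 × 4.17 × 76.4 = 41958 J
Total: 3226 + 44383 + 41958 = 89567 J = 89.6 kJ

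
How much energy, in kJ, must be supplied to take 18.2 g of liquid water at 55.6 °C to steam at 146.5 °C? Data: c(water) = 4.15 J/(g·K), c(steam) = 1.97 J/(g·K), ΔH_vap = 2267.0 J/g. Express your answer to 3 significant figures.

q1 (heat water 55.6→100.0 °C): 18.2 × 4.15 × 44.4 = 3354 J
q2 (vaporize at 100 °C): 18.2 × 2267.0 = 41259 J
q3 (heat steam 100.0→146.5 °C): 18.2 × 1.97 × 46.5 = 1667 J
Total: 3354 + 41259 + 1667 = 46280 J = 46.3 kJ

q = 46.3 kJ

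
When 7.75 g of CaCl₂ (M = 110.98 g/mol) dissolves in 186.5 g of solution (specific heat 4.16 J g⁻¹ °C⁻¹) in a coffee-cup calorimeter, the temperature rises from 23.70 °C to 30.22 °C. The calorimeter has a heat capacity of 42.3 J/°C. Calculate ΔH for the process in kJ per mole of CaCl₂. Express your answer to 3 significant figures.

|ΔT| = |30.22 − 23.70| = 6.52 °C
|q_surr| = (186.5 × 4.16 + 42.3) × 6.52 = 818.14 × 6.52 = 5334 J
n(CaCl₂) = 7.75 / 110.98 = 0.06983 mol
Temperature rose, so q_rxn = −|q_surr| = -5.334 kJ
ΔH = q_rxn / n = -76.39 kJ/mol

ΔH = -76.4 kJ/mol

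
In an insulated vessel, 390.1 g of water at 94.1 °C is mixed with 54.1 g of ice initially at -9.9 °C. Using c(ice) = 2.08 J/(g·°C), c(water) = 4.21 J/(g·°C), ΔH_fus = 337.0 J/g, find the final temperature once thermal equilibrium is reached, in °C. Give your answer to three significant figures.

T_f = 72.3 °C

Heat to bring ice to 0 °C and melt it: q₁ = 54.1×2.08×9.9 + 54.1×337.0 = 19346 J
Heat the water can supply cooling to 0 °C: 390.1×4.21×94.1 = 154542 J > q₁, so all ice melts.
Energy balance: 390.1×4.21×(94.1 − T) = 19346 + 54.1×4.21×(T − 0)
1642.321(94.1 − T) = 19346 + 227.761 T
154542 − 19346 = 1870.082 T
T = 135196 / 1870.082 = 72.29 °C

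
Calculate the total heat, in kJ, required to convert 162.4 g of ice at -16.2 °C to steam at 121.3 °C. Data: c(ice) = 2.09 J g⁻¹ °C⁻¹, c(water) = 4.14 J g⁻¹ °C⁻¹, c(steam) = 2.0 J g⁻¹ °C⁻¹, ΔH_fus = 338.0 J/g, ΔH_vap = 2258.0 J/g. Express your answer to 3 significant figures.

q = 501 kJ

q1 (heat ice -16.2→0.0 °C): 162.4 × 2.09 × 16.2 = 5499 J
q2 (melt at 0 °C): 162.4 × 338.0 = 54891 J
q3 (heat water 0.0→100.0 °C): 162.4 × 4.14 × 100.0 = 67234 J
q4 (vaporize at 100 °C): 162.4 × 2258.0 = 366699 J
q5 (heat steam 100.0→121.3 °C): 162.4 × 2.0 × 21.3 = 6918 J
Total: 5499 + 54891 + 67234 + 366699 + 6918 = 501241 J = 501 kJ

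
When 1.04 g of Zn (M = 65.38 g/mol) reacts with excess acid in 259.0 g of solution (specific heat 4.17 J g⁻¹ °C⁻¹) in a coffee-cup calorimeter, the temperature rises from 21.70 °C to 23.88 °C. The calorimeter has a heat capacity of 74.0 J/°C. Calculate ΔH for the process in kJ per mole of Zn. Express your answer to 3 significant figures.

|ΔT| = |23.88 − 21.70| = 2.18 °C
|q_surr| = (259.0 × 4.17 + 74.0) × 2.18 = 1154.03 × 2.18 = 2516 J
n(Zn) = 1.04 / 65.38 = 0.01591 mol
Temperature rose, so q_rxn = −|q_surr| = -2.516 kJ
ΔH = q_rxn / n = -158.1 kJ/mol

ΔH = -158 kJ/mol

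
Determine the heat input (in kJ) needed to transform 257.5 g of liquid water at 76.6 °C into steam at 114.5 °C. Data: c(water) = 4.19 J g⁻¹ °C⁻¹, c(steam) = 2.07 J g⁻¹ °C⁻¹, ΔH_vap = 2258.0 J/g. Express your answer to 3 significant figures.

q1 (heat water 76.6→100.0 °C): 257.5 × 4.19 × 23.4 = 25247 J
q2 (vaporize at 100 °C): 257.5 × 2258.0 = 581435 J
q3 (heat steam 100.0→114.5 °C): 257.5 × 2.07 × 14.5 = 7729 J
Total: 25247 + 581435 + 7729 = 614411 J = 614 kJ

q = 614 kJ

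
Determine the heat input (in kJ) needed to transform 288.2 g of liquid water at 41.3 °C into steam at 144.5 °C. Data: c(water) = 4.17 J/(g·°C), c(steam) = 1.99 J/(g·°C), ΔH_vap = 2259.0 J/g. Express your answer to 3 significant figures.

q = 747 kJ

q1 (heat water 41.3→100.0 °C): 288.2 × 4.17 × 58.7 = 70545 J
q2 (vaporize at 100 °C): 288.2 × 2259.0 = 651044 J
q3 (heat steam 100.0→144.5 °C): 288.2 × 1.99 × 44.5 = 25522 J
Total: 70545 + 651044 + 25522 = 747111 J = 747 kJ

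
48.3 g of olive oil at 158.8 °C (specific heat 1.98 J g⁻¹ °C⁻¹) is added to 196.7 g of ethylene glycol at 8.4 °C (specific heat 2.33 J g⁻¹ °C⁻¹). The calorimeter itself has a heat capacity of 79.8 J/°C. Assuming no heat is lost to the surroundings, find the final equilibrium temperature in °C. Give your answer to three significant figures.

Heat lost by olive oil = heat gained by ethylene glycol + calorimeter.
(48.3)(1.98)(158.8 − T) = [(196.7)(2.33) + 79.8](T − 8.4)
95.634 (158.8 − T) = 538.111 (T − 8.4)
15187 − 95.634 T = 538.111 T − 4520.1
19707.1 = 633.745 T
T = 31.10 °C

T_f = 31.1 °C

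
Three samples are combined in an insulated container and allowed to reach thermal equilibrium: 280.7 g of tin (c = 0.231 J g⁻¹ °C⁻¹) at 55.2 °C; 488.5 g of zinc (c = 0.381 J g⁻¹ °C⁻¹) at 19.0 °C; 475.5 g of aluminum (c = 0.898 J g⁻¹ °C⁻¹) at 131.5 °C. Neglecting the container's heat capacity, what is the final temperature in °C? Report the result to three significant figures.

Σ mᵢcᵢ(T − Tᵢ) = 0  ⇒  T = Σ mᵢcᵢTᵢ / Σ mᵢcᵢ
Σ mᵢcᵢ = 280.7×0.231 + 488.5×0.381 + 475.5×0.898 = 677.9592
Σ mᵢcᵢTᵢ = 64.8417×55.2 + 186.1185×19.0 + 426.999×131.5 = 63266
T = 63266 / 677.9592 = 93.32 °C

T_f = 93.3 °C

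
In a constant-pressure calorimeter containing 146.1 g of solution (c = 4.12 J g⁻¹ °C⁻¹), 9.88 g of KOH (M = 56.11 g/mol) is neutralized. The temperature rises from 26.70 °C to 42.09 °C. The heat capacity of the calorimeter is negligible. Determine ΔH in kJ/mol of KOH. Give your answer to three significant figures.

|ΔT| = |42.09 − 26.70| = 15.39 °C
|q_surr| = (146.1 × 4.12) × 15.39 = 601.932 × 15.39 = 9264 J
n(KOH) = 9.88 / 56.11 = 0.1761 mol
Temperature rose, so q_rxn = −|q_surr| = -9.264 kJ
ΔH = q_rxn / n = -52.61 kJ/mol

ΔH = -52.6 kJ/mol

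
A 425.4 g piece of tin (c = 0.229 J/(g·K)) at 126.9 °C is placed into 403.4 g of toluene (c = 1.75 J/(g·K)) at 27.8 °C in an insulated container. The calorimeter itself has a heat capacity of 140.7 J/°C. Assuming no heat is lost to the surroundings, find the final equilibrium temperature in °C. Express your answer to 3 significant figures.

T_f = 38.0 °C

Heat lost by tin = heat gained by toluene + calorimeter.
(425.4)(0.229)(126.9 − T) = [(403.4)(1.75) + 140.7](T − 27.8)
97.4166 (126.9 − T) = 846.65 (T − 27.8)
12362 − 97.4166 T = 846.65 T − 23537
35899 = 944.0666 T
T = 38.03 °C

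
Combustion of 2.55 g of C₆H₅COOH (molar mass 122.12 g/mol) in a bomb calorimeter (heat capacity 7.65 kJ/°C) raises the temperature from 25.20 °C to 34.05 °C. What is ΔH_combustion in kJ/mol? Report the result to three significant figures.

ΔT = 34.05 − 25.20 = 8.85 °C
q_cal = C_cal × ΔT = 7.65 × 8.85 = 67.7025 kJ
n = 2.55 / 122.12 = 0.02088 mol
q_rxn = −q_cal = -67.7025 kJ
ΔH = -67.7025 / 0.02088 = -3242 kJ/mol

ΔH = -3240 kJ/mol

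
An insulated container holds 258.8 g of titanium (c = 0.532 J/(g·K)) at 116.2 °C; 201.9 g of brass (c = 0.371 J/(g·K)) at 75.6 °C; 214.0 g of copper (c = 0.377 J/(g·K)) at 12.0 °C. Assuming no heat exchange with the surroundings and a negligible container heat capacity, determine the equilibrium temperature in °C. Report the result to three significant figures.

Σ mᵢcᵢ(T − Tᵢ) = 0  ⇒  T = Σ mᵢcᵢTᵢ / Σ mᵢcᵢ
Σ mᵢcᵢ = 258.8×0.532 + 201.9×0.371 + 214.0×0.377 = 293.2645
Σ mᵢcᵢTᵢ = 137.6816×116.2 + 74.9049×75.6 + 80.678×12.0 = 22630
T = 22630 / 293.2645 = 77.17 °C

T_f = 77.2 °C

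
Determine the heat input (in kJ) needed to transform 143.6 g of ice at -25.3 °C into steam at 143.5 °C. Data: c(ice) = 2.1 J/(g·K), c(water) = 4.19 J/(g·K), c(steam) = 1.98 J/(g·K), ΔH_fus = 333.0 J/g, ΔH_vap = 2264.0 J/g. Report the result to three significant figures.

q1 (heat ice -25.3→0.0 °C): 143.6 × 2.1 × 25.3 = 7629 J
q2 (melt at 0 °C): 143.6 × 333.0 = 47819 J
q3 (heat water 0.0→100.0 °C): 143.6 × 4.19 × 100.0 = 60168 J
q4 (vaporize at 100 °C): 143.6 × 2264.0 = 325110 J
q5 (heat steam 100.0→143.5 °C): 143.6 × 1.98 × 43.5 = 12368 J
Total: 7629 + 47819 + 60168 + 325110 + 12368 = 453094 J = 453 kJ

q = 453 kJ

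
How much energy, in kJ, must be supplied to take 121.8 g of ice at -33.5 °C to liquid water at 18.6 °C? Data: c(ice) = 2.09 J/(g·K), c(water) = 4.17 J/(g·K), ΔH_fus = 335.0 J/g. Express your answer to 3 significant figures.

q1 (heat ice -33.5→0.0 °C): 121.8 × 2.09 × 33.5 = 8528 J
q2 (melt at 0 °C): 121.8 × 335.0 = 40803 J
q3 (heat water 0.0→18.6 °C): 121.8 × 4.17 × 18.6 = 9447 J
Total: 8528 + 40803 + 9447 = 58778 J = 58.8 kJ

q = 58.8 kJ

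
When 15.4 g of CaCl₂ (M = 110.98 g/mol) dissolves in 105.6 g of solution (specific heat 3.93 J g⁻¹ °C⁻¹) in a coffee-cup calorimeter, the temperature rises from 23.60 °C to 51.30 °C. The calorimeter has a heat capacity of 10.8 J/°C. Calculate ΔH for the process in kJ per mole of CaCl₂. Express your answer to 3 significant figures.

ΔH = -85.0 kJ/mol

|ΔT| = |51.30 − 23.60| = 27.70 °C
|q_surr| = (105.6 × 3.93 + 10.8) × 27.70 = 425.808 × 27.70 = 11795 J
n(CaCl₂) = 15.4 / 110.98 = 0.13876 mol
Temperature rose, so q_rxn = −|q_surr| = -11.795 kJ
ΔH = q_rxn / n = -85.00 kJ/mol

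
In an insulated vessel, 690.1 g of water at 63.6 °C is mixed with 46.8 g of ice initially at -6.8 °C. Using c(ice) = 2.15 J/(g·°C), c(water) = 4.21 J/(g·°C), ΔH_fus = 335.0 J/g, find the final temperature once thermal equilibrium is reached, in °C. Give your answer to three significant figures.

T_f = 54.3 °C

Heat to bring ice to 0 °C and melt it: q₁ = 46.8×2.15×6.8 + 46.8×335.0 = 16362 J
Heat the water can supply cooling to 0 °C: 690.1×4.21×63.6 = 184778 J > q₁, so all ice melts.
Energy balance: 690.1×4.21×(63.6 − T) = 16362 + 46.8×4.21×(T − 0)
2905.321(63.6 − T) = 16362 + 197.028 T
184778 − 16362 = 3102.349 T
T = 168416 / 3102.349 = 54.29 °C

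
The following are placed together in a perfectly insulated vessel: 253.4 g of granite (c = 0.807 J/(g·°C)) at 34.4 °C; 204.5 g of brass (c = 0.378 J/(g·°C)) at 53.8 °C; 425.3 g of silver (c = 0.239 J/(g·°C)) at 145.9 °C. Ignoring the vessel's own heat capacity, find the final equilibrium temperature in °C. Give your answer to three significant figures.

Σ mᵢcᵢ(T − Tᵢ) = 0  ⇒  T = Σ mᵢcᵢTᵢ / Σ mᵢcᵢ
Σ mᵢcᵢ = 253.4×0.807 + 204.5×0.378 + 425.3×0.239 = 383.4415
Σ mᵢcᵢTᵢ = 204.4938×34.4 + 77.301×53.8 + 101.6467×145.9 = 26024
T = 26024 / 383.4415 = 67.87 °C

T_f = 67.9 °C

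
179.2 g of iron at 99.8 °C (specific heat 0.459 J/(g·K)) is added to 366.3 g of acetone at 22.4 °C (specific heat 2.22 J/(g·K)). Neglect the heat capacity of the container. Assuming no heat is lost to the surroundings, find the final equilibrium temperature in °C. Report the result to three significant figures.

Heat lost by iron = heat gained by acetone.
(179.2)(0.459)(99.8 − T) = (366.3)(2.22)(T − 22.4)
82.2528 (99.8 − T) = 813.186 (T − 22.4)
8208.8 − 82.2528 T = 813.186 T − 18215
26423.8 = 895.4388 T
T = 29.51 °C

T_f = 29.5 °C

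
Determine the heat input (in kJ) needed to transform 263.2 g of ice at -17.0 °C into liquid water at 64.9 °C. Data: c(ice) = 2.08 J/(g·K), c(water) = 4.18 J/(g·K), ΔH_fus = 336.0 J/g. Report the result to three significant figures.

q = 169 kJ

q1 (heat ice -17.0→0.0 °C): 263.2 × 2.08 × 17.0 = 9307 J
q2 (melt at 0 °C): 263.2 × 336.0 = 88435 J
q3 (heat water 0.0→64.9 °C): 263.2 × 4.18 × 64.9 = 71401 J
Total: 9307 + 88435 + 71401 = 169143 J = 169 kJ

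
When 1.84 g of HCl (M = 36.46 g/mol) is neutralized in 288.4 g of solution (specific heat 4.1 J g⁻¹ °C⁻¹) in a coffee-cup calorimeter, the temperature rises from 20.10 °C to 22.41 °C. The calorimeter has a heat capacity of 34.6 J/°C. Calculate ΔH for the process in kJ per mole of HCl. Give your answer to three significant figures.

ΔH = -55.7 kJ/mol

|ΔT| = |22.41 − 20.10| = 2.31 °C
|q_surr| = (288.4 × 4.1 + 34.6) × 2.31 = 1217.04 × 2.31 = 2811 J
n(HCl) = 1.84 / 36.46 = 0.05047 mol
Temperature rose, so q_rxn = −|q_surr| = -2.811 kJ
ΔH = q_rxn / n = -55.70 kJ/mol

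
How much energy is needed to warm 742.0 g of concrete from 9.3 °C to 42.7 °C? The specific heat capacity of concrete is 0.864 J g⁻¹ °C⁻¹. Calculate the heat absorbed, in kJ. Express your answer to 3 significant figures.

q = m c ΔT = 742.0 × 0.864 × (42.7 − 9.3)
q = 742.0 × 0.864 × 33.4 = 21410 J = 21.4 kJ

q = 21.4 kJ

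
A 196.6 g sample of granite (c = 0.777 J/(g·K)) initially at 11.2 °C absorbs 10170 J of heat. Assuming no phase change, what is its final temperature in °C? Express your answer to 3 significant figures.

T_f = 77.8 °C

ΔT = q / (m c) = 10170 / (196.6 × 0.777) = 66.58 °C
T_f = 11.2 + 66.58 = 77.78 °C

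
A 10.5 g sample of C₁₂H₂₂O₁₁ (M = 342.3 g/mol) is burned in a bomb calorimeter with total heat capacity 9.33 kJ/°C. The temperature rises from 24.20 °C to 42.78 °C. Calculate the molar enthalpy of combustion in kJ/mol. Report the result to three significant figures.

ΔT = 42.78 − 24.20 = 18.58 °C
q_cal = C_cal × ΔT = 9.33 × 18.58 = 173.3514 kJ
n = 10.5 / 342.3 = 0.03067 mol
q_rxn = −q_cal = -173.3514 kJ
ΔH = -173.3514 / 0.03067 = -5652 kJ/mol

ΔH = -5650 kJ/mol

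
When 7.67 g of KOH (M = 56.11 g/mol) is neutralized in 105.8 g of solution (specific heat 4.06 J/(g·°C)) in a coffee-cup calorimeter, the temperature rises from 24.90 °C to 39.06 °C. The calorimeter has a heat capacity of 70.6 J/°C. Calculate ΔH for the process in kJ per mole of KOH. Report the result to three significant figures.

|ΔT| = |39.06 − 24.90| = 14.16 °C
|q_surr| = (105.8 × 4.06 + 70.6) × 14.16 = 500.148 × 14.16 = 7082 J
n(KOH) = 7.67 / 56.11 = 0.1367 mol
Temperature rose, so q_rxn = −|q_surr| = -7.082 kJ
ΔH = q_rxn / n = -51.81 kJ/mol

ΔH = -51.8 kJ/mol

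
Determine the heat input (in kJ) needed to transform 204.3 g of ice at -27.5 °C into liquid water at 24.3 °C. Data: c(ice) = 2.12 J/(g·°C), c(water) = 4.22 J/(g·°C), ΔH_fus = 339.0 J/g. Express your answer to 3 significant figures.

q = 102 kJ

q1 (heat ice -27.5→0.0 °C): 204.3 × 2.12 × 27.5 = 11911 J
q2 (melt at 0 °C): 204.3 × 339.0 = 69258 J
q3 (heat water 0.0→24.3 °C): 204.3 × 4.22 × 24.3 = 20950 J
Total: 11911 + 69258 + 20950 = 102119 J = 102 kJ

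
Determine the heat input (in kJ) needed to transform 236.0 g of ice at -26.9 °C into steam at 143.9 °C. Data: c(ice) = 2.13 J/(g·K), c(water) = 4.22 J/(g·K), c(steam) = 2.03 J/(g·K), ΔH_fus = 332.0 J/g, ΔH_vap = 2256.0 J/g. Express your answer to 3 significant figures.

q = 745 kJ

q1 (heat ice -26.9→0.0 °C): 236.0 × 2.13 × 26.9 = 13522 J
q2 (melt at 0 °C): 236.0 × 332.0 = 78352 J
q3 (heat water 0.0→100.0 °C): 236.0 × 4.22 × 100.0 = 99592 J
q4 (vaporize at 100 °C): 236.0 × 2256.0 = 532416 J
q5 (heat steam 100.0→143.9 °C): 236.0 × 2.03 × 43.9 = 21032 J
Total: 13522 + 78352 + 99592 + 532416 + 21032 = 744914 J = 745 kJ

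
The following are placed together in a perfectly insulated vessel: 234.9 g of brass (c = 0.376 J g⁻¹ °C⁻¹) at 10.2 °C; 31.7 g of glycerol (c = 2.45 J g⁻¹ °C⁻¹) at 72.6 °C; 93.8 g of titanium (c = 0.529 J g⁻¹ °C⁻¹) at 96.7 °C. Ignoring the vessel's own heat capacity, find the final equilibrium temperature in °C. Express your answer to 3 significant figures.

Σ mᵢcᵢ(T − Tᵢ) = 0  ⇒  T = Σ mᵢcᵢTᵢ / Σ mᵢcᵢ
Σ mᵢcᵢ = 234.9×0.376 + 31.7×2.45 + 93.8×0.529 = 215.6076
Σ mᵢcᵢTᵢ = 88.3224×10.2 + 77.665×72.6 + 49.6202×96.7 = 11338
T = 11338 / 215.6076 = 52.59 °C

T_f = 52.6 °C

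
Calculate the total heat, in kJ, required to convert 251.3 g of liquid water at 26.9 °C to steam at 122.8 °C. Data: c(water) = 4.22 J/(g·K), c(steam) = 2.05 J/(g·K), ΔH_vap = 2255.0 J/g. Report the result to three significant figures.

q1 (heat water 26.9→100.0 °C): 251.3 × 4.22 × 73.1 = 77522 J
q2 (vaporize at 100 °C): 251.3 × 2255.0 = 566682 J
q3 (heat steam 100.0→122.8 °C): 251.3 × 2.05 × 22.8 = 11746 J
Total: 77522 + 566682 + 11746 = 655950 J = 656 kJ

q = 656 kJ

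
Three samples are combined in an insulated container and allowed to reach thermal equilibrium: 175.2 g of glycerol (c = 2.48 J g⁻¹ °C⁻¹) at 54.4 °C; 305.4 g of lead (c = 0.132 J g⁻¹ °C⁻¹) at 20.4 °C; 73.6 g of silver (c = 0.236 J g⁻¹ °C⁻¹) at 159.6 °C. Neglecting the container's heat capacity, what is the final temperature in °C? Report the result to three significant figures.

T_f = 55.3 °C

Σ mᵢcᵢ(T − Tᵢ) = 0  ⇒  T = Σ mᵢcᵢTᵢ / Σ mᵢcᵢ
Σ mᵢcᵢ = 175.2×2.48 + 305.4×0.132 + 73.6×0.236 = 492.1784
Σ mᵢcᵢTᵢ = 434.496×54.4 + 40.3128×20.4 + 17.3696×159.6 = 27231
T = 27231 / 492.1784 = 55.33 °C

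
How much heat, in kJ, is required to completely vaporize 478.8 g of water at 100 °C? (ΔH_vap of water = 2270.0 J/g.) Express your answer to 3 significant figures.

q = m × ΔH_vap = 478.8 × 2270.0 = 1087000 J = 1090 kJ

q = 1090 kJ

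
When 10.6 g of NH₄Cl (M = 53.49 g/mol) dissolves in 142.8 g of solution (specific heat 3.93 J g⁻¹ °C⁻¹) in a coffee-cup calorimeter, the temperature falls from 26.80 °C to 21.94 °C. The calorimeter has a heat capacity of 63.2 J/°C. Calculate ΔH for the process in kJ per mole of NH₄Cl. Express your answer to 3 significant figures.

ΔH = 15.3 kJ/mol

|ΔT| = |21.94 − 26.80| = 4.86 °C
|q_surr| = (142.8 × 3.93 + 63.2) × 4.86 = 624.404 × 4.86 = 3035 J
n(NH₄Cl) = 10.6 / 53.49 = 0.1982 mol
Temperature fell, so q_rxn = +|q_surr| = 3.035 kJ
ΔH = q_rxn / n = 15.31 kJ/mol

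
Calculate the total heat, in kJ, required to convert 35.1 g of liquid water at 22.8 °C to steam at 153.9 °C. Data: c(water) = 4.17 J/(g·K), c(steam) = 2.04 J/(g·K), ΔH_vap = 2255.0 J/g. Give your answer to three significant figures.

q1 (heat water 22.8→100.0 °C): 35.1 × 4.17 × 77.2 = 11300 J
q2 (vaporize at 100 °C): 35.1 × 2255.0 = 79151 J
q3 (heat steam 100.0→153.9 °C): 35.1 × 2.04 × 53.9 = 3859 J
Total: 11300 + 79151 + 3859 = 94310 J = 94.3 kJ

q = 94.3 kJ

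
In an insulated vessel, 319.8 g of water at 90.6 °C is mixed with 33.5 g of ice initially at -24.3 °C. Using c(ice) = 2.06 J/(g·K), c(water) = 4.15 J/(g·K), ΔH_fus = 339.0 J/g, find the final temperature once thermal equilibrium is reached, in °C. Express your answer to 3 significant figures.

T_f = 73.1 °C

Heat to bring ice to 0 °C and melt it: q₁ = 33.5×2.06×24.3 + 33.5×339.0 = 13033 J
Heat the water can supply cooling to 0 °C: 319.8×4.15×90.6 = 120242 J > q₁, so all ice melts.
Energy balance: 319.8×4.15×(90.6 − T) = 13033 + 33.5×4.15×(T − 0)
1327.17(90.6 − T) = 13033 + 139.025 T
120242 − 13033 = 1466.195 T
T = 107209 / 1466.195 = 73.12 °C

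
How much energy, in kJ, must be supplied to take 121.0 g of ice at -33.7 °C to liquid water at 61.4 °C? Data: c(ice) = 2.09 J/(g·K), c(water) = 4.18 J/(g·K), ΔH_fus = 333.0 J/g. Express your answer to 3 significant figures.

q1 (heat ice -33.7→0.0 °C): 121.0 × 2.09 × 33.7 = 8522 J
q2 (melt at 0 °C): 121.0 × 333.0 = 40293 J
q3 (heat water 0.0→61.4 °C): 121.0 × 4.18 × 61.4 = 31055 J
Total: 8522 + 40293 + 31055 = 79870 J = 79.9 kJ

q = 79.9 kJ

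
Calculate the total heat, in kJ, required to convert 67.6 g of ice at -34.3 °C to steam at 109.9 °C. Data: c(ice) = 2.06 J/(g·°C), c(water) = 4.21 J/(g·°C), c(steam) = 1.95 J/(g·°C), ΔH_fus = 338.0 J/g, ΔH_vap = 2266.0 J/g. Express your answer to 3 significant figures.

q1 (heat ice -34.3→0.0 °C): 67.6 × 2.06 × 34.3 = 4776 J
q2 (melt at 0 °C): 67.6 × 338.0 = 22849 J
q3 (heat water 0.0→100.0 °C): 67.6 × 4.21 × 100.0 = 28460 J
q4 (vaporize at 100 °C): 67.6 × 2266.0 = 153182 J
q5 (heat steam 100.0→109.9 °C): 67.6 × 1.95 × 9.9 = 1305 J
Total: 4776 + 22849 + 28460 + 153182 + 1305 = 210572 J = 211 kJ

q = 211 kJ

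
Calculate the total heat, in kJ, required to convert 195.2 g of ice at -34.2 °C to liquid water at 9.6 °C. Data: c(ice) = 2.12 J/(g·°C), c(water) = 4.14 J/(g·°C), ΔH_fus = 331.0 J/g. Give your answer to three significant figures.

q = 86.5 kJ

q1 (heat ice -34.2→0.0 °C): 195.2 × 2.12 × 34.2 = 14153 J
q2 (melt at 0 °C): 195.2 × 331.0 = 64611 J
q3 (heat water 0.0→9.6 °C): 195.2 × 4.14 × 9.6 = 7758 J
Total: 14153 + 64611 + 7758 = 86522 J = 86.5 kJ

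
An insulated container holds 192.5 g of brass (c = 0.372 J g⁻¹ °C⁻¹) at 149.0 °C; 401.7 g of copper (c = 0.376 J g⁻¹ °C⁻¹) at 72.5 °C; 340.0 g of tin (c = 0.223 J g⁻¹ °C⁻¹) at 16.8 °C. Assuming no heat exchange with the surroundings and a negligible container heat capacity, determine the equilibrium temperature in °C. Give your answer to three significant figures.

T_f = 76.7 °C

Σ mᵢcᵢ(T − Tᵢ) = 0  ⇒  T = Σ mᵢcᵢTᵢ / Σ mᵢcᵢ
Σ mᵢcᵢ = 192.5×0.372 + 401.7×0.376 + 340.0×0.223 = 298.4692
Σ mᵢcᵢTᵢ = 71.61×149.0 + 151.0392×72.5 + 75.82×16.8 = 22894
T = 22894 / 298.4692 = 76.70 °C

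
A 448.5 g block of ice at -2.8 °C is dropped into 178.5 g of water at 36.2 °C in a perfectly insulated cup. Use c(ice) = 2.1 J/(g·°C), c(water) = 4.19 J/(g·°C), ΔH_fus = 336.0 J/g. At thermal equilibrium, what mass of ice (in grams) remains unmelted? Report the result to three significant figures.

m_ice remaining = 376 g

Heat to warm all ice to 0 °C: 448.5×2.1×2.8 = 2637.2 J
Heat released by water cooling to 0 °C: 178.5×4.19×36.2 = 27075 J
27075 J < 2637.2 + 448.5×336.0 = 153333.2 J, so not all ice melts; final T = 0 °C.
Heat left for melting: 27075 − 2637.2 = 24437.8 J
Mass melted = 24437.8 / 336.0 = 72.73 g
Ice remaining = 448.5 − 72.73 = 375.77 g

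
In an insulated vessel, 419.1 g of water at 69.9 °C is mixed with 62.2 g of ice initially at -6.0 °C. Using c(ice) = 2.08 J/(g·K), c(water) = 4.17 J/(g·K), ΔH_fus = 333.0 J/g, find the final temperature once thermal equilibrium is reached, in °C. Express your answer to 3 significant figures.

Heat to bring ice to 0 °C and melt it: q₁ = 62.2×2.08×6.0 + 62.2×333.0 = 21489 J
Heat the water can supply cooling to 0 °C: 419.1×4.17×69.9 = 122161 J > q₁, so all ice melts.
Energy balance: 419.1×4.17×(69.9 − T) = 21489 + 62.2×4.17×(T − 0)
1747.647(69.9 − T) = 21489 + 259.374 T
122161 − 21489 = 2007.021 T
T = 100672 / 2007.021 = 50.16 °C

T_f = 50.2 °C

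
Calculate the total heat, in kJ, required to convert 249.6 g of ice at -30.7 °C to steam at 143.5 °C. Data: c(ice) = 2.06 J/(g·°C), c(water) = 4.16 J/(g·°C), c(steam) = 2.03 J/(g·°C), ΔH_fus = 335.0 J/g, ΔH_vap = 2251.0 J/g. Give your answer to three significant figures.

q1 (heat ice -30.7→0.0 °C): 249.6 × 2.06 × 30.7 = 15785 J
q2 (melt at 0 °C): 249.6 × 335.0 = 83616 J
q3 (heat water 0.0→100.0 °C): 249.6 × 4.16 × 100.0 = 103834 J
q4 (vaporize at 100 °C): 249.6 × 2251.0 = 561850 J
q5 (heat steam 100.0→143.5 °C): 249.6 × 2.03 × 43.5 = 22041 J
Total: 15785 + 83616 + 103834 + 561850 + 22041 = 787126 J = 787 kJ

q = 787 kJ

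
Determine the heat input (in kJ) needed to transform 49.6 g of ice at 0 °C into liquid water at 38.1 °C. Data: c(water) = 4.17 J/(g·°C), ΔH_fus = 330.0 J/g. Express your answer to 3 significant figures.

q1 (melt at 0 °C): 49.6 × 330.0 = 16368 J
q2 (heat water 0.0→38.1 °C): 49.6 × 4.17 × 38.1 = 7880 J
Total: 16368 + 7880 = 24248 J = 24.2 kJ

q = 24.2 kJ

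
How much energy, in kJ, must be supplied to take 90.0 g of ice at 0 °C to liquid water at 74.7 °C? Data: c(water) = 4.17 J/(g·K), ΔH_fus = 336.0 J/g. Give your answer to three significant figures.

q = 58.3 kJ

q1 (melt at 0 °C): 90.0 × 336.0 = 30240 J
q2 (heat water 0.0→74.7 °C): 90.0 × 4.17 × 74.7 = 28035 J
Total: 30240 + 28035 = 58275 J = 58.3 kJ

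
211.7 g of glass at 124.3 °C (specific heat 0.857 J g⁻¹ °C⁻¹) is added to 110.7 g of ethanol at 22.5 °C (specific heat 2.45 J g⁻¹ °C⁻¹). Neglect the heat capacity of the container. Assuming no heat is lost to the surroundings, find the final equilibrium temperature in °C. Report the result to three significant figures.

T_f = 63.3 °C

Heat lost by glass = heat gained by ethanol.
(211.7)(0.857)(124.3 − T) = (110.7)(2.45)(T − 22.5)
181.4269 (124.3 − T) = 271.215 (T − 22.5)
22551 − 181.4269 T = 271.215 T − 6102.3
28653.3 = 452.6419 T
T = 63.30 °C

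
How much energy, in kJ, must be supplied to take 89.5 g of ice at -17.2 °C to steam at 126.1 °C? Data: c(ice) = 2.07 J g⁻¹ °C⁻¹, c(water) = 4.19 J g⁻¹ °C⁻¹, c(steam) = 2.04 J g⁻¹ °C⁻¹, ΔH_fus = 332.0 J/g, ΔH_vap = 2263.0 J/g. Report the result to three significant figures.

q = 278 kJ

q1 (heat ice -17.2→0.0 °C): 89.5 × 2.07 × 17.2 = 3187 J
q2 (melt at 0 °C): 89.5 × 332.0 = 29714 J
q3 (heat water 0.0→100.0 °C): 89.5 × 4.19 × 100.0 = 37501 J
q4 (vaporize at 100 °C): 89.5 × 2263.0 = 202539 J
q5 (heat steam 100.0→126.1 °C): 89.5 × 2.04 × 26.1 = 4765 J
Total: 3187 + 29714 + 37501 + 202539 + 4765 = 277706 J = 278 kJ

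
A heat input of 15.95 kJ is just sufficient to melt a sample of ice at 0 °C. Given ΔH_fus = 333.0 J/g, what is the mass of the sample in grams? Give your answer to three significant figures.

m = q / ΔH_fus = 15950 J / 333.0 J/g = 47.9 g

m = 47.9 g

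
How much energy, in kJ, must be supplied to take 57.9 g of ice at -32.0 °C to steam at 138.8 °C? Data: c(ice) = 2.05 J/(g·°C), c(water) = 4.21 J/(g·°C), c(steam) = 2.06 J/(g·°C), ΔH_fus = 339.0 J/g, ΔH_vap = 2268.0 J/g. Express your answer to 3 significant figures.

q = 184 kJ

q1 (heat ice -32.0→0.0 °C): 57.9 × 2.05 × 32.0 = 3798 J
q2 (melt at 0 °C): 57.9 × 339.0 = 19628 J
q3 (heat water 0.0→100.0 °C): 57.9 × 4.21 × 100.0 = 24376 J
q4 (vaporize at 100 °C): 57.9 × 2268.0 = 131317 J
q5 (heat steam 100.0→138.8 °C): 57.9 × 2.06 × 38.8 = 4628 J
Total: 3798 + 19628 + 24376 + 131317 + 4628 = 183747 J = 184 kJ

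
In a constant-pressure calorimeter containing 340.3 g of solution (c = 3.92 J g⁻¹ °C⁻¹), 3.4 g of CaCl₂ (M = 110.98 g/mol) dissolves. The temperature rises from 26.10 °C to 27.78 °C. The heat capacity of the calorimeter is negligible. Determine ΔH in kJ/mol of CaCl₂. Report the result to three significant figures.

|ΔT| = |27.78 − 26.10| = 1.68 °C
|q_surr| = (340.3 × 3.92) × 1.68 = 1333.976 × 1.68 = 2241.1 J
n(CaCl₂) = 3.4 / 110.98 = 0.030636 mol
Temperature rose, so q_rxn = −|q_surr| = -2.2411 kJ
ΔH = q_rxn / n = -73.15 kJ/mol

ΔH = -73.2 kJ/mol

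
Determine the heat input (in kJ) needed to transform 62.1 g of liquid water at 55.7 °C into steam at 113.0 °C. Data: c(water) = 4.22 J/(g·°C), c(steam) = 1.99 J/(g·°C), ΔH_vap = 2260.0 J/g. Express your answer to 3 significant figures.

q1 (heat water 55.7→100.0 °C): 62.1 × 4.22 × 44.3 = 11609 J
q2 (vaporize at 100 °C): 62.1 × 2260.0 = 140346 J
q3 (heat steam 100.0→113.0 °C): 62.1 × 1.99 × 13.0 = 1607 J
Total: 11609 + 140346 + 1607 = 153562 J = 154 kJ

q = 154 kJ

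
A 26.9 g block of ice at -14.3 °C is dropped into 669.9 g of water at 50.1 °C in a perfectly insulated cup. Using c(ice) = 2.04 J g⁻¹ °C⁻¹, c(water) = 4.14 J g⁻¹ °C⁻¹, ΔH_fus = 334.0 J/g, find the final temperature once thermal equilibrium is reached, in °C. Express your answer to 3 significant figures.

Heat to bring ice to 0 °C and melt it: q₁ = 26.9×2.04×14.3 + 26.9×334.0 = 9769.3 J
Heat the water can supply cooling to 0 °C: 669.9×4.14×50.1 = 138947 J > q₁, so all ice melts.
Energy balance: 669.9×4.14×(50.1 − T) = 9769.3 + 26.9×4.14×(T − 0)
2773.386(50.1 − T) = 9769.3 + 111.366 T
138947 − 9769.3 = 2884.752 T
T = 129177.7 / 2884.752 = 44.78 °C

T_f = 44.8 °C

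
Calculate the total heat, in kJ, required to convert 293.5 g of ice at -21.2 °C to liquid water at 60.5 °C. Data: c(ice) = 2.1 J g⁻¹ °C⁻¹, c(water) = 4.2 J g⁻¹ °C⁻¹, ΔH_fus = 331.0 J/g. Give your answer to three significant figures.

q = 185 kJ

q1 (heat ice -21.2→0.0 °C): 293.5 × 2.1 × 21.2 = 13067 J
q2 (melt at 0 °C): 293.5 × 331.0 = 97149 J
q3 (heat water 0.0→60.5 °C): 293.5 × 4.2 × 60.5 = 74578 J
Total: 13067 + 97149 + 74578 = 184794 J = 185 kJ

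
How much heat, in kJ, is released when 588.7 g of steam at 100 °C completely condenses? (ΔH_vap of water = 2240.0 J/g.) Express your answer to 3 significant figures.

q = 1320 kJ

q = m × ΔH_vap = 588.7 × 2240.0 = 1319000 J = 1320 kJ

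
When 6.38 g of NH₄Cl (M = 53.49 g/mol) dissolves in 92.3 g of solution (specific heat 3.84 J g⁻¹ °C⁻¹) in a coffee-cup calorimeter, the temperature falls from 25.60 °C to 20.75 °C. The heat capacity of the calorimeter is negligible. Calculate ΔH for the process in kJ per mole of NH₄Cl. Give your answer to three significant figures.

ΔH = 14.4 kJ/mol

|ΔT| = |20.75 − 25.60| = 4.85 °C
|q_surr| = (92.3 × 3.84) × 4.85 = 354.432 × 4.85 = 1719 J
n(NH₄Cl) = 6.38 / 53.49 = 0.1193 mol
Temperature fell, so q_rxn = +|q_surr| = 1.719 kJ
ΔH = q_rxn / n = 14.41 kJ/mol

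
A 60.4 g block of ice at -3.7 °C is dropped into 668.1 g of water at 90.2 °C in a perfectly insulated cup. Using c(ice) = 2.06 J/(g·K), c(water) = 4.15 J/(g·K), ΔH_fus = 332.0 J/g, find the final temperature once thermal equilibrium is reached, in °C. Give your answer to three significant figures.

T_f = 75.9 °C

Heat to bring ice to 0 °C and melt it: q₁ = 60.4×2.06×3.7 + 60.4×332.0 = 20513 J
Heat the water can supply cooling to 0 °C: 668.1×4.15×90.2 = 250090 J > q₁, so all ice melts.
Energy balance: 668.1×4.15×(90.2 − T) = 20513 + 60.4×4.15×(T − 0)
2772.615(90.2 − T) = 20513 + 250.66 T
250090 − 20513 = 3023.275 T
T = 229577 / 3023.275 = 75.94 °C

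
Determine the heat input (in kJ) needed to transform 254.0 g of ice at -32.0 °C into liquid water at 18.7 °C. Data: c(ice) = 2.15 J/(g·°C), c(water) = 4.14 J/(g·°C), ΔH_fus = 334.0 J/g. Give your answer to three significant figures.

q = 122 kJ

q1 (heat ice -32.0→0.0 °C): 254.0 × 2.15 × 32.0 = 17475 J
q2 (melt at 0 °C): 254.0 × 334.0 = 84836 J
q3 (heat water 0.0→18.7 °C): 254.0 × 4.14 × 18.7 = 19664 J
Total: 17475 + 84836 + 19664 = 121975 J = 122 kJ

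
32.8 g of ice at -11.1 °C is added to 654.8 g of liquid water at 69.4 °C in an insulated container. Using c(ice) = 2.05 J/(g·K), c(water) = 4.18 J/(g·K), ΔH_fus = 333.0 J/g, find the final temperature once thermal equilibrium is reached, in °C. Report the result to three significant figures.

T_f = 62.0 °C

Heat to bring ice to 0 °C and melt it: q₁ = 32.8×2.05×11.1 + 32.8×333.0 = 11669 J
Heat the water can supply cooling to 0 °C: 654.8×4.18×69.4 = 189952 J > q₁, so all ice melts.
Energy balance: 654.8×4.18×(69.4 − T) = 11669 + 32.8×4.18×(T − 0)
2737.064(69.4 − T) = 11669 + 137.104 T
189952 − 11669 = 2874.168 T
T = 178283 / 2874.168 = 62.03 °C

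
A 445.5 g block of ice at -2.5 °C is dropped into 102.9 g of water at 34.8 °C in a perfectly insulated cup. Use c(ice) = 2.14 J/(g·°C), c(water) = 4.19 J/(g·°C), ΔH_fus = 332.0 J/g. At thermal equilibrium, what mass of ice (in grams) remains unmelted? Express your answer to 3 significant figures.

Heat to warm all ice to 0 °C: 445.5×2.14×2.5 = 2383.4 J
Heat released by water cooling to 0 °C: 102.9×4.19×34.8 = 15004 J
15004 J < 2383.4 + 445.5×332.0 = 150289.4 J, so not all ice melts; final T = 0 °C.
Heat left for melting: 15004 − 2383.4 = 12620.6 J
Mass melted = 12620.6 / 332.0 = 38.01 g
Ice remaining = 445.5 − 38.01 = 407.49 g

m_ice remaining = 407 g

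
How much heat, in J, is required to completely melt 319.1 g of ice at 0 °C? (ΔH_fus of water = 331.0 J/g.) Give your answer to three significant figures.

q = m × ΔH_fus = 319.1 × 331.0 = 105600 J

q = 106000 J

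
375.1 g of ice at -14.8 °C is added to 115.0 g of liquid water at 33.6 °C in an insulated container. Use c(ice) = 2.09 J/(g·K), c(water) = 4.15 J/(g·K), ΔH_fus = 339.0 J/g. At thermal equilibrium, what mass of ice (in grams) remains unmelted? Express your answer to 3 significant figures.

m_ice remaining = 362 g

Heat to warm all ice to 0 °C: 375.1×2.09×14.8 = 11603 J
Heat released by water cooling to 0 °C: 115.0×4.15×33.6 = 16036 J
16036 J < 11603 + 375.1×339.0 = 138761.9 J, so not all ice melts; final T = 0 °C.
Heat left for melting: 16036 − 11603 = 4433 J
Mass melted = 4433 / 339.0 = 13.08 g
Ice remaining = 375.1 − 13.08 = 362.02 g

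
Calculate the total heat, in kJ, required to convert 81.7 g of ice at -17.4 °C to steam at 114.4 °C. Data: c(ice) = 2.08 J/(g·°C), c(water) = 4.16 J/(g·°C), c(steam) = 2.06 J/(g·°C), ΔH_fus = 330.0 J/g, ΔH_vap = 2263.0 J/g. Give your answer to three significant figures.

q1 (heat ice -17.4→0.0 °C): 81.7 × 2.08 × 17.4 = 2957 J
q2 (melt at 0 °C): 81.7 × 330.0 = 26961 J
q3 (heat water 0.0→100.0 °C): 81.7 × 4.16 × 100.0 = 33987 J
q4 (vaporize at 100 °C): 81.7 × 2263.0 = 184887 J
q5 (heat steam 100.0→114.4 °C): 81.7 × 2.06 × 14.4 = 2424 J
Total: 2957 + 26961 + 33987 + 184887 + 2424 = 251216 J = 251 kJ

q = 251 kJ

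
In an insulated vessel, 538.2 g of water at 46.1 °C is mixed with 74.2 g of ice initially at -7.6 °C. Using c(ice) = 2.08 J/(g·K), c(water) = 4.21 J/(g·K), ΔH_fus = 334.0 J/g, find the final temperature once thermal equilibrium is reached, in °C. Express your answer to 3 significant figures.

Heat to bring ice to 0 °C and melt it: q₁ = 74.2×2.08×7.6 + 74.2×334.0 = 25956 J
Heat the water can supply cooling to 0 °C: 538.2×4.21×46.1 = 104454 J > q₁, so all ice melts.
Energy balance: 538.2×4.21×(46.1 − T) = 25956 + 74.2×4.21×(T − 0)
2265.822(46.1 − T) = 25956 + 312.382 T
104454 − 25956 = 2578.204 T
T = 78498 / 2578.204 = 30.447 °C

T_f = 30.4 °C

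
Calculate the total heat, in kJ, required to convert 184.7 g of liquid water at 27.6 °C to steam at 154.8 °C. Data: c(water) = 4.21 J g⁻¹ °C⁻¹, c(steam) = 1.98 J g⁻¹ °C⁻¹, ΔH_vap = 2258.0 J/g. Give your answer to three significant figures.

q1 (heat water 27.6→100.0 °C): 184.7 × 4.21 × 72.4 = 56297 J
q2 (vaporize at 100 °C): 184.7 × 2258.0 = 417053 J
q3 (heat steam 100.0→154.8 °C): 184.7 × 1.98 × 54.8 = 20041 J
Total: 56297 + 417053 + 20041 = 493391 J = 493 kJ

q = 493 kJ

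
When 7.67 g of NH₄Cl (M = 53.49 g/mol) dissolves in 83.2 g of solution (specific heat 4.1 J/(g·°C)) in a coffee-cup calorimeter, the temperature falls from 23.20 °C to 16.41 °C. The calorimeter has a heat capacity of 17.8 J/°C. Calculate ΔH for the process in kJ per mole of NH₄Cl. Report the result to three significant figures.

|ΔT| = |16.41 − 23.20| = 6.79 °C
|q_surr| = (83.2 × 4.1 + 17.8) × 6.79 = 358.92 × 6.79 = 2437 J
n(NH₄Cl) = 7.67 / 53.49 = 0.1434 mol
Temperature fell, so q_rxn = +|q_surr| = 2.437 kJ
ΔH = q_rxn / n = 16.99 kJ/mol

ΔH = 17.0 kJ/mol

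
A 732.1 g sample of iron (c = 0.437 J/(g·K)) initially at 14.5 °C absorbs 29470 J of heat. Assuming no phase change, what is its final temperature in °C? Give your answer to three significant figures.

T_f = 107 °C

ΔT = q / (m c) = 29470 / (732.1 × 0.437) = 92.11 °C
T_f = 14.5 + 92.11 = 106.61 °C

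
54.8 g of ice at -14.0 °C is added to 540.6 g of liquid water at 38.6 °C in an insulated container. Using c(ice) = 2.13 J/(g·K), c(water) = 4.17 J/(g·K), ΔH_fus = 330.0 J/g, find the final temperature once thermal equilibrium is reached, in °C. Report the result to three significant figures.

Heat to bring ice to 0 °C and melt it: q₁ = 54.8×2.13×14.0 + 54.8×330.0 = 19718 J
Heat the water can supply cooling to 0 °C: 540.6×4.17×38.6 = 87016.1 J > q₁, so all ice melts.
Energy balance: 540.6×4.17×(38.6 − T) = 19718 + 54.8×4.17×(T − 0)
2254.302(38.6 − T) = 19718 + 228.516 T
87016.1 − 19718 = 2482.818 T
T = 67298.1 / 2482.818 = 27.11 °C

T_f = 27.1 °C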